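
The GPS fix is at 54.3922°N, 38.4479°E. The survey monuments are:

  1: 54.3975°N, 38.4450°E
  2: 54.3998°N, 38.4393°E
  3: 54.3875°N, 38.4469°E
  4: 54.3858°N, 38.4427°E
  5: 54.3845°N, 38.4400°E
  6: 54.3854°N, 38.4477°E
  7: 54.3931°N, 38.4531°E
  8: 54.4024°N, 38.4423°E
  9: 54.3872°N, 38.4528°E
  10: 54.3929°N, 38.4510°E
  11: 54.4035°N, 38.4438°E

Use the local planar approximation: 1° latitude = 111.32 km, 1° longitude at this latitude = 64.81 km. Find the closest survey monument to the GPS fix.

10

Distances from 54.3922°N, 38.4479°E:
1: √((0.0053·111.32)² + (-0.0029·64.81)²) = √(0.348095 + 0.035325) = 0.6192 km
2: √((0.0076·111.32)² + (-0.0086·64.81)²) = √(0.715770 + 0.310657) = 1.0131 km
3: √((-0.0047·111.32)² + (-0.0010·64.81)²) = √(0.273742 + 0.004200) = 0.5272 km
4: √((-0.0064·111.32)² + (-0.0052·64.81)²) = √(0.507582 + 0.113577) = 0.7881 km
5: √((-0.0077·111.32)² + (-0.0079·64.81)²) = √(0.734730 + 0.262143) = 0.9984 km
6: √((-0.0068·111.32)² + (-0.0002·64.81)²) = √(0.573013 + 0.000168) = 0.7571 km
7: √((0.0009·111.32)² + (0.0052·64.81)²) = √(0.010038 + 0.113577) = 0.3516 km
8: √((0.0102·111.32)² + (-0.0056·64.81)²) = √(1.289278 + 0.131723) = 1.1921 km
9: √((-0.0050·111.32)² + (0.0049·64.81)²) = √(0.309804 + 0.100850) = 0.6408 km
10: √((0.0007·111.32)² + (0.0031·64.81)²) = √(0.006072 + 0.040365) = 0.2155 km
11: √((0.0113·111.32)² + (-0.0041·64.81)²) = √(1.582353 + 0.070608) = 1.2857 km
Minimum: 10 at 0.2155 km.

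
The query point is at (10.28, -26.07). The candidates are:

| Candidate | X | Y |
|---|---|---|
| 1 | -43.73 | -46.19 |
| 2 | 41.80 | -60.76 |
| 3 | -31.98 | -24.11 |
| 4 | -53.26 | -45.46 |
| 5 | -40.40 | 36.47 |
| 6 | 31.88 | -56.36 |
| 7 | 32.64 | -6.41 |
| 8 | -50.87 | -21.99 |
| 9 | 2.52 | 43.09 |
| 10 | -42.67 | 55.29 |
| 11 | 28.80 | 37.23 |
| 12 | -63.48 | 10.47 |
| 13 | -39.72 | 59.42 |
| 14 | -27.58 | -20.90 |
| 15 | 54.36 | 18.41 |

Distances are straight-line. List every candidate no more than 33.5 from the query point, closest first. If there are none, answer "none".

7

Distances from (10.28, -26.07):
1: √((-54.01)² + (-20.12)²) = √(2917.0801 + 404.8144) = 57.64
2: √((31.52)² + (-34.69)²) = √(993.5104 + 1203.3961) = 46.87
3: √((-42.26)² + (1.96)²) = √(1785.9076 + 3.8416) = 42.31
4: √((-63.54)² + (-19.39)²) = √(4037.3316 + 375.9721) = 66.43
5: √((-50.68)² + (62.54)²) = √(2568.4624 + 3911.2516) = 80.50
6: √((21.60)² + (-30.29)²) = √(466.5600 + 917.4841) = 37.20
7: √((22.36)² + (19.66)²) = √(499.9696 + 386.5156) = 29.77
8: √((-61.15)² + (4.08)²) = √(3739.3225 + 16.6464) = 61.29
9: √((-7.76)² + (69.16)²) = √(60.2176 + 4783.1056) = 69.59
10: √((-52.95)² + (81.36)²) = √(2803.7025 + 6619.4496) = 97.07
11: √((18.52)² + (63.30)²) = √(342.9904 + 4006.8900) = 65.95
12: √((-73.76)² + (36.54)²) = √(5440.5376 + 1335.1716) = 82.31
13: √((-50.00)² + (85.49)²) = √(2500.0000 + 7308.5401) = 99.04
14: √((-37.86)² + (5.17)²) = √(1433.3796 + 26.7289) = 38.21
15: √((44.08)² + (44.48)²) = √(1943.0464 + 1978.4704) = 62.62
Threshold 33.5: 7 (29.77) is within range.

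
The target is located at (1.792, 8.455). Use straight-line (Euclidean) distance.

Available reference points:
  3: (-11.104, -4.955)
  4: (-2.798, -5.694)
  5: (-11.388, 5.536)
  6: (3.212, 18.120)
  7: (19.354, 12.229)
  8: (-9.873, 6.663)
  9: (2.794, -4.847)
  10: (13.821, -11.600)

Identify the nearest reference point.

6

Distances from (1.792, 8.455):
3: √((-12.896)² + (-13.410)²) = √(166.30682 + 179.82810) = 18.605
4: √((-4.590)² + (-14.149)²) = √(21.06810 + 200.19420) = 14.875
5: √((-13.180)² + (-2.919)²) = √(173.71240 + 8.52056) = 13.499
6: √((1.420)² + (9.665)²) = √(2.01640 + 93.41223) = 9.769
7: √((17.562)² + (3.774)²) = √(308.42384 + 14.24308) = 17.963
8: √((-11.665)² + (-1.792)²) = √(136.07222 + 3.21126) = 11.802
9: √((1.002)² + (-13.302)²) = √(1.00400 + 176.94320) = 13.340
10: √((12.029)² + (-20.055)²) = √(144.69684 + 402.20302) = 23.386
Minimum: 6 at 9.769.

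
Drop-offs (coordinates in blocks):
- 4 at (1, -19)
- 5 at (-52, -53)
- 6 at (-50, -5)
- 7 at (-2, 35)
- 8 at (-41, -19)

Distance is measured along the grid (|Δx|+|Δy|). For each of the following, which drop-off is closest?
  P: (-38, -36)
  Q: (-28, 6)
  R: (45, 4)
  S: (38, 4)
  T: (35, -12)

P→8; Q→6; R→4; S→4; T→4

P at (-38, -36):
  4: |39| + |17| = 39 + 17 = 56 blocks
  5: |-14| + |-17| = 14 + 17 = 31 blocks
  6: |-12| + |31| = 12 + 31 = 43 blocks
  7: |36| + |71| = 36 + 71 = 107 blocks
  8: |-3| + |17| = 3 + 17 = 20 blocks
  → nearest: 8 (20 blocks)
Q at (-28, 6):
  4: |29| + |-25| = 29 + 25 = 54 blocks
  5: |-24| + |-59| = 24 + 59 = 83 blocks
  6: |-22| + |-11| = 22 + 11 = 33 blocks
  7: |26| + |29| = 26 + 29 = 55 blocks
  8: |-13| + |-25| = 13 + 25 = 38 blocks
  → nearest: 6 (33 blocks)
R at (45, 4):
  4: |-44| + |-23| = 44 + 23 = 67 blocks
  5: |-97| + |-57| = 97 + 57 = 154 blocks
  6: |-95| + |-9| = 95 + 9 = 104 blocks
  7: |-47| + |31| = 47 + 31 = 78 blocks
  8: |-86| + |-23| = 86 + 23 = 109 blocks
  → nearest: 4 (67 blocks)
S at (38, 4):
  4: |-37| + |-23| = 37 + 23 = 60 blocks
  5: |-90| + |-57| = 90 + 57 = 147 blocks
  6: |-88| + |-9| = 88 + 9 = 97 blocks
  7: |-40| + |31| = 40 + 31 = 71 blocks
  8: |-79| + |-23| = 79 + 23 = 102 blocks
  → nearest: 4 (60 blocks)
T at (35, -12):
  4: |-34| + |-7| = 34 + 7 = 41 blocks
  5: |-87| + |-41| = 87 + 41 = 128 blocks
  6: |-85| + |7| = 85 + 7 = 92 blocks
  7: |-37| + |47| = 37 + 47 = 84 blocks
  8: |-76| + |-7| = 76 + 7 = 83 blocks
  → nearest: 4 (41 blocks)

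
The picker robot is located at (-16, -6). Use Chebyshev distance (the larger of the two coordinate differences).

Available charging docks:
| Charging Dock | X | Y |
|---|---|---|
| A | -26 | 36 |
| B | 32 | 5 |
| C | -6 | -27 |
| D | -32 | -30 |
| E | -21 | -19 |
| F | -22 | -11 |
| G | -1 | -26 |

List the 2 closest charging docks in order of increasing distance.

Distances from (-16, -6):
A: 42
B: 48
C: 21
D: 24
E: 13
F: 6
G: 20
Sorted: F (6) < E (13) < G (20) < C (21) < …

F, E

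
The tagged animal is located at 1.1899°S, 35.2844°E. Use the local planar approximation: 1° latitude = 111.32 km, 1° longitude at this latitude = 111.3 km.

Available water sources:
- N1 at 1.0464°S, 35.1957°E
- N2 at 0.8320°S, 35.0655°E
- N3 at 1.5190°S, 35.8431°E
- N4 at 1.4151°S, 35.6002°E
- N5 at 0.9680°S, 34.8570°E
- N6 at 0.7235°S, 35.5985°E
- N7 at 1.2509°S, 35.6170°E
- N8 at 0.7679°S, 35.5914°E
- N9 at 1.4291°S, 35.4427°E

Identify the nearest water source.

Distances from 1.1899°S, 35.2844°E:
N1: √((0.1435·111.32)² + (-0.0887·111.3)²) = √(255.182094 + 97.462505) = 18.7788 km
N2: √((0.3579·111.32)² + (-0.2189·111.3)²) = √(1587.339385 + 593.583543) = 46.7004 km
N3: √((-0.3291·111.32)² + (0.5587·111.3)²) = √(1342.153412 + 3866.764043) = 72.1728 km
N4: √((-0.2252·111.32)² + (0.3158·111.3)²) = √(628.467998 + 1235.419864) = 43.1728 km
N5: √((0.2219·111.32)² + (-0.4274·111.3)²) = √(610.184259 + 2262.868747) = 53.6009 km
N6: √((0.4664·111.32)² + (0.3141·111.3)²) = √(2695.649848 + 1222.154754) = 62.5924 km
N7: √((-0.0610·111.32)² + (0.3326·111.3)²) = √(46.111162 + 1370.360458) = 37.6360 km
N8: √((0.4220·111.32)² + (0.3070·111.3)²) = √(2206.842287 + 1167.527395) = 58.0893 km
N9: √((-0.2392·111.32)² + (0.1583·111.3)²) = √(709.036751 + 310.421761) = 31.9290 km
Minimum: N1 at 18.7788 km.

N1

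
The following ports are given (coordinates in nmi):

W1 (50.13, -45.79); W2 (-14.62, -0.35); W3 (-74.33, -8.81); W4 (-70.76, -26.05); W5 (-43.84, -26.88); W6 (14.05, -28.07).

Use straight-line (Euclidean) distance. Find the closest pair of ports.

W3 and W4

Pairwise distances:
W3–W4: 17.61 nmi
W4–W5: 26.93 nmi
W3–W5: 35.44 nmi
W2–W5: 39.47 nmi
W2–W6: 39.88 nmi
W1–W6: 40.20 nmi
W5–W6: 57.90 nmi
W2–W3: 60.31 nmi
W2–W4: 61.74 nmi
W1–W2: 79.10 nmi
W4–W6: 84.83 nmi
W3–W6: 90.45 nmi
W1–W5: 95.85 nmi
W1–W4: 122.49 nmi
W1–W3: 129.84 nmi
Closest pair: W3–W4 at 17.61 nmi.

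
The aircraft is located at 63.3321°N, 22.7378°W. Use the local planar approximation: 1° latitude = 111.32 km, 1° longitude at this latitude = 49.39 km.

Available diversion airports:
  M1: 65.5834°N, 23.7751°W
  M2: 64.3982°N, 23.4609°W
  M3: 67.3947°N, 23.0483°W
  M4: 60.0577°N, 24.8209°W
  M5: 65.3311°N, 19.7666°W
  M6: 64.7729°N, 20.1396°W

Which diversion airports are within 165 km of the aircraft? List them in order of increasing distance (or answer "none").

M2

Distances from 63.3321°N, 22.7378°W:
M1: 255.7977 km
M2: 123.9355 km
M3: 452.5086 km
M4: 378.7479 km
M5: 266.5593 km
M6: 205.4075 km
Threshold 165 km: M2 (123.9355 km) is within range.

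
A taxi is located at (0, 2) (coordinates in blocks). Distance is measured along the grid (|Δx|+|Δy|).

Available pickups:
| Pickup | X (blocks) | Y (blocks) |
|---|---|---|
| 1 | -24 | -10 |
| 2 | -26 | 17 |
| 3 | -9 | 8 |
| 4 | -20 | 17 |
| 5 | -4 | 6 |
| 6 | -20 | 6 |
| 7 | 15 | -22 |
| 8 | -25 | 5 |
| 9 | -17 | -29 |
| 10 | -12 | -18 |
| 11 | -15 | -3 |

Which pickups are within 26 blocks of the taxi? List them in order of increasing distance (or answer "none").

5, 3, 11, 6

Distances from (0, 2):
1: |-24| + |-12| = 24 + 12 = 36 blocks
2: |-26| + |15| = 26 + 15 = 41 blocks
3: |-9| + |6| = 9 + 6 = 15 blocks
4: |-20| + |15| = 20 + 15 = 35 blocks
5: |-4| + |4| = 4 + 4 = 8 blocks
6: |-20| + |4| = 20 + 4 = 24 blocks
7: |15| + |-24| = 15 + 24 = 39 blocks
8: |-25| + |3| = 25 + 3 = 28 blocks
9: |-17| + |-31| = 17 + 31 = 48 blocks
10: |-12| + |-20| = 12 + 20 = 32 blocks
11: |-15| + |-5| = 15 + 5 = 20 blocks
Threshold 26 blocks: 5 (8 blocks), 3 (15 blocks), 11 (20 blocks), 6 (24 blocks) are within range.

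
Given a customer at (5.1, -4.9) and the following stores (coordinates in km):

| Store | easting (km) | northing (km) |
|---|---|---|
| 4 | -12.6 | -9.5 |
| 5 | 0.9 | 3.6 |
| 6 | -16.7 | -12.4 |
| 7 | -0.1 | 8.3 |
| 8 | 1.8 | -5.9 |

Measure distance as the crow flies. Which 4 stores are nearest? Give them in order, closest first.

Distances from (5.1, -4.9):
4: √((-17.7)² + (-4.6)²) = √(313.290 + 21.160) = 18.3 km
5: √((-4.2)² + (8.5)²) = √(17.640 + 72.250) = 9.5 km
6: √((-21.8)² + (-7.5)²) = √(475.240 + 56.250) = 23.1 km
7: √((-5.2)² + (13.2)²) = √(27.040 + 174.240) = 14.2 km
8: √((-3.3)² + (-1.0)²) = √(10.890 + 1.000) = 3.4 km
Sorted: 8 (3.4 km) < 5 (9.5 km) < 7 (14.2 km) < 4 (18.3 km) < 6 (23.1 km)

8, 5, 7, 4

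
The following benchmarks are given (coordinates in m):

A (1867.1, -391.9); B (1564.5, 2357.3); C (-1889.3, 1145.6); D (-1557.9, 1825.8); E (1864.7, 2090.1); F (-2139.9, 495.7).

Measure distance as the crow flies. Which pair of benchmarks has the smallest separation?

Pairwise distances:
B–E: √((300.2)² + (-267.2)²) = √(90120.040 + 71395.840) = 401.9 m
C–F: √((-250.6)² + (-649.9)²) = √(62800.360 + 422370.010) = 696.5 m
C–D: √((331.4)² + (680.2)²) = √(109825.960 + 462672.040) = 756.6 m
D–F: √((-582.0)² + (-1330.1)²) = √(338724.000 + 1769166.010) = 1451.9 m
A–E: √((-2.4)² + (2482.0)²) = √(5.760 + 6160324.000) = 2482.0 m
A–B: √((-302.6)² + (2749.2)²) = √(91566.760 + 7558100.640) = 2765.8 m
B–D: √((-3122.4)² + (-531.5)²) = √(9749381.760 + 282492.250) = 3167.3 m
D–E: √((3422.6)² + (264.3)²) = √(11714190.760 + 69854.490) = 3432.8 m
B–C: √((-3453.8)² + (-1211.7)²) = √(11928734.440 + 1468216.890) = 3660.2 m
C–E: √((3754.0)² + (944.5)²) = √(14092516.000 + 892080.250) = 3871.0 m
A–C: √((-3756.4)² + (1537.5)²) = √(14110540.960 + 2363906.250) = 4058.9 m
A–D: √((-3425.0)² + (2217.7)²) = √(11730625.000 + 4918193.290) = 4080.3 m
A–F: √((-4007.0)² + (887.6)²) = √(16056049.000 + 787833.760) = 4104.1 m
B–F: √((-3704.4)² + (-1861.6)²) = √(13722579.360 + 3465554.560) = 4145.9 m
E–F: √((-4004.6)² + (-1594.4)²) = √(16036821.160 + 2542111.360) = 4310.3 m
Closest pair: B–E at 401.9 m.

B and E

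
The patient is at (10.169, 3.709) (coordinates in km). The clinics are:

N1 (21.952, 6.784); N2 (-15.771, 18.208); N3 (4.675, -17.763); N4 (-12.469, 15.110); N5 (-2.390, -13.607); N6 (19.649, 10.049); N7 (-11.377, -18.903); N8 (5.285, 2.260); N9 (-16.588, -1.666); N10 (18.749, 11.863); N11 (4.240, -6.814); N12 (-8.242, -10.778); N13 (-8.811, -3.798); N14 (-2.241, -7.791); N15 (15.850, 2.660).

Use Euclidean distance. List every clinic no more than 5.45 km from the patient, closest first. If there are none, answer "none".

Distances from (10.169, 3.709):
N1: √((11.783)² + (3.075)²) = √(138.83909 + 9.45562) = 12.178 km
N2: √((-25.940)² + (14.499)²) = √(672.88360 + 210.22100) = 29.717 km
N3: √((-5.494)² + (-21.472)²) = √(30.18404 + 461.04678) = 22.164 km
N4: √((-22.638)² + (11.401)²) = √(512.47904 + 129.98280) = 25.347 km
N5: √((-12.559)² + (-17.316)²) = √(157.72848 + 299.84386) = 21.391 km
N6: √((9.480)² + (6.340)²) = √(89.87040 + 40.19560) = 11.405 km
N7: √((-21.546)² + (-22.612)²) = √(464.23012 + 511.30254) = 31.234 km
N8: √((-4.884)² + (-1.449)²) = √(23.85346 + 2.09960) = 5.094 km
N9: √((-26.757)² + (-5.375)²) = √(715.93705 + 28.89062) = 27.292 km
N10: √((8.580)² + (8.154)²) = √(73.61640 + 66.48772) = 11.837 km
N11: √((-5.929)² + (-10.523)²) = √(35.15304 + 110.73353) = 12.078 km
N12: √((-18.411)² + (-14.487)²) = √(338.96492 + 209.87317) = 23.427 km
N13: √((-18.980)² + (-7.507)²) = √(360.24040 + 56.35505) = 20.411 km
N14: √((-12.410)² + (-11.500)²) = √(154.00810 + 132.25000) = 16.919 km
N15: √((5.681)² + (-1.049)²) = √(32.27376 + 1.10040) = 5.777 km
Threshold 5.45 km: N8 (5.094 km) is within range.

N8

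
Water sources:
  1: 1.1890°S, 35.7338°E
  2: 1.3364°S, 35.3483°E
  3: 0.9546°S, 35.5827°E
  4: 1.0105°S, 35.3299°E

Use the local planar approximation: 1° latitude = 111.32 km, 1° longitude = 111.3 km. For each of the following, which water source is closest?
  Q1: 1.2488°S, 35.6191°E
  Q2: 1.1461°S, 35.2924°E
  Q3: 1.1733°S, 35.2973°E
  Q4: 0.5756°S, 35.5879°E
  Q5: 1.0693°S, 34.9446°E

Q1→1; Q2→4; Q3→4; Q4→3; Q5→4

Q1 at 1.2488°S, 35.6191°E:
  1: √((0.0598·111.32)² + (0.1147·111.3)²) = √(44.314797 + 162.973565) = 14.3975 km
  2: √((-0.0876·111.32)² + (-0.2708·111.3)²) = √(95.094327 + 908.422011) = 31.6783 km
  3: √((0.2942·111.32)² + (-0.0364·111.3)²) = √(1072.585032 + 16.413194) = 33.0000 km
  4: √((0.2383·111.32)² + (-0.2892·111.3)²) = √(703.711227 + 1036.064769) = 41.7106 km
  → nearest: 1 (14.3975 km)
Q2 at 1.1461°S, 35.2924°E:
  1: √((-0.0429·111.32)² + (0.4414·111.3)²) = √(22.806623 + 2413.542698) = 49.3594 km
  2: √((-0.1903·111.32)² + (0.0559·111.3)²) = √(448.770160 + 38.709178) = 22.0789 km
  3: √((0.1915·111.32)² + (0.2903·111.3)²) = √(454.447744 + 1043.961302) = 38.7093 km
  4: √((0.1356·111.32)² + (0.0375·111.3)²) = √(227.858783 + 17.420189) = 15.6614 km
  → nearest: 4 (15.6614 km)
Q3 at 1.1733°S, 35.2973°E:
  1: √((-0.0157·111.32)² + (0.4365·111.3)²) = √(3.054539 + 2360.254448) = 48.6139 km
  2: √((-0.1631·111.32)² + (0.0510·111.3)²) = √(329.650939 + 32.220382) = 19.0229 km
  3: √((0.2187·111.32)² + (0.2854·111.3)²) = √(592.712329 + 1009.016496) = 40.0216 km
  4: √((0.1628·111.32)² + (0.0326·111.3)²) = √(328.439359 + 13.165141) = 18.4825 km
  → nearest: 4 (18.4825 km)
Q4 at 0.5756°S, 35.5879°E:
  1: √((-0.6134·111.32)² + (0.1459·111.3)²) = √(4662.662047 + 263.694403) = 70.1880 km
  2: √((-0.7608·111.32)² + (-0.2396·111.3)²) = √(7172.778226 + 711.154490) = 88.7915 km
  3: √((-0.3790·111.32)² + (-0.0052·111.3)²) = √(1780.019726 + 0.334963) = 42.1942 km
  4: √((-0.4349·111.32)² + (-0.2580·111.3)²) = √(2343.825153 + 824.574197) = 56.2885 km
  → nearest: 3 (42.1942 km)
Q5 at 1.0693°S, 34.9446°E:
  1: √((-0.1197·111.32)² + (0.7892·111.3)²) = √(177.555732 + 7715.507217) = 88.8429 km
  2: √((-0.2671·111.32)² + (0.4037·111.3)²) = √(884.085304 + 2018.867550) = 53.8791 km
  3: √((0.1147·111.32)² + (0.6381·111.3)²) = √(163.032141 + 5043.915681) = 72.1592 km
  4: √((0.0588·111.32)² + (0.3853·111.3)²) = √(42.845089 + 1839.028022) = 43.3806 km
  → nearest: 4 (43.3806 km)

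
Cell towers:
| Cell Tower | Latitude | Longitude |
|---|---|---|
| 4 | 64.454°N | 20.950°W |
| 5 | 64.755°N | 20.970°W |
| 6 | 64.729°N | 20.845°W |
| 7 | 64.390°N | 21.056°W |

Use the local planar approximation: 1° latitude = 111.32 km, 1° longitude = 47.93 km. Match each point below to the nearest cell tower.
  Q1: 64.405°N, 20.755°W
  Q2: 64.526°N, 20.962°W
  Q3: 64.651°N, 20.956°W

Q1 at 64.405°N, 20.755°W:
  4: 10.822 km
  5: 40.302 km
  6: 36.325 km
  7: 14.523 km
  → nearest: 4 (10.822 km)
Q2 at 64.526°N, 20.962°W:
  4: 8.036 km
  5: 25.495 km
  6: 23.283 km
  7: 15.796 km
  → nearest: 4 (8.036 km)
Q3 at 64.651°N, 20.956°W:
  4: 21.932 km
  5: 11.597 km
  6: 10.183 km
  7: 29.447 km
  → nearest: 6 (10.183 km)

Q1→4; Q2→4; Q3→6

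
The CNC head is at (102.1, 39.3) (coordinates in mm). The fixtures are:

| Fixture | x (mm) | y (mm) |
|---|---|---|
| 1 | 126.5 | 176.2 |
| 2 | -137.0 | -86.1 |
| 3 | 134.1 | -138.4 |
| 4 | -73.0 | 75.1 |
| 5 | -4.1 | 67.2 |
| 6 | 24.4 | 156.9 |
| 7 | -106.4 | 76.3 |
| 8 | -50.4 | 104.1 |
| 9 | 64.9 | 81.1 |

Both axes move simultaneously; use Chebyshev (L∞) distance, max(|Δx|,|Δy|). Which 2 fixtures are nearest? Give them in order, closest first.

9, 5

Distances from (102.1, 39.3):
1: max(|24.4|, |136.9|) = 136.9 mm
2: max(|-239.1|, |-125.4|) = 239.1 mm
3: max(|32.0|, |-177.7|) = 177.7 mm
4: max(|-175.1|, |35.8|) = 175.1 mm
5: max(|-106.2|, |27.9|) = 106.2 mm
6: max(|-77.7|, |117.6|) = 117.6 mm
7: max(|-208.5|, |37.0|) = 208.5 mm
8: max(|-152.5|, |64.8|) = 152.5 mm
9: max(|-37.2|, |41.8|) = 41.8 mm
Sorted: 9 (41.8 mm) < 5 (106.2 mm) < 6 (117.6 mm) < 1 (136.9 mm) < …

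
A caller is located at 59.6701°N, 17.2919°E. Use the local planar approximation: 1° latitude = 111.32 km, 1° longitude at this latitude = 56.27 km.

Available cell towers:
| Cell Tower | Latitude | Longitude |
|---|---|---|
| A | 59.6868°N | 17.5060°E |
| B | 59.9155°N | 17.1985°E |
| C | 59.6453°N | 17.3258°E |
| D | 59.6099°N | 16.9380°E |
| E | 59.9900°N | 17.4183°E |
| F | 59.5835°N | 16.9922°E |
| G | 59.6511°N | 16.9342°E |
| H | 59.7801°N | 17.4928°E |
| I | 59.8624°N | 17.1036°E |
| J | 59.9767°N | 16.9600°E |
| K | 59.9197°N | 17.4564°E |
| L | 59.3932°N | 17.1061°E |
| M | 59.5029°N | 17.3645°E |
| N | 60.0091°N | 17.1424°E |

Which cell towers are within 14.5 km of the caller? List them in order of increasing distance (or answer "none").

Distances from 59.6701°N, 17.2919°E:
A: 12.1900 km
B: 27.8189 km
C: 3.3557 km
D: 21.0113 km
E: 36.3146 km
F: 19.4251 km
G: 20.2386 km
H: 16.6655 km
I: 23.8856 km
J: 38.9063 km
K: 29.2867 km
L: 32.5493 km
M: 19.0558 km
N: 38.6637 km
Threshold 14.5 km: C (3.3557 km), A (12.1900 km) are within range.

C, A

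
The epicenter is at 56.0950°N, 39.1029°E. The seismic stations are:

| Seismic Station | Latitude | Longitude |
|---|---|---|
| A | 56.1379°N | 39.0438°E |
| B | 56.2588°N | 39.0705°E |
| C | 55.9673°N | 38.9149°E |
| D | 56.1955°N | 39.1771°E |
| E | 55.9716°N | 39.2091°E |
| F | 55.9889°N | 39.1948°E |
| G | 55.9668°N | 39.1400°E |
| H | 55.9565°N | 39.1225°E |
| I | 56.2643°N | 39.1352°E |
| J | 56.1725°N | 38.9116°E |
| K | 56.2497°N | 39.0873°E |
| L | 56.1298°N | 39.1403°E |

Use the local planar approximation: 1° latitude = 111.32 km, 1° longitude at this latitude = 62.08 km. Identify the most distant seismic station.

Distances from 56.0950°N, 39.1029°E:
A: 6.0223 km
B: 18.3448 km
C: 18.3928 km
D: 12.0988 km
E: 15.2371 km
F: 13.1168 km
G: 14.4559 km
H: 15.4658 km
I: 18.9528 km
J: 14.6788 km
K: 17.2484 km
L: 4.5164 km
Maximum: I at 18.9528 km.

I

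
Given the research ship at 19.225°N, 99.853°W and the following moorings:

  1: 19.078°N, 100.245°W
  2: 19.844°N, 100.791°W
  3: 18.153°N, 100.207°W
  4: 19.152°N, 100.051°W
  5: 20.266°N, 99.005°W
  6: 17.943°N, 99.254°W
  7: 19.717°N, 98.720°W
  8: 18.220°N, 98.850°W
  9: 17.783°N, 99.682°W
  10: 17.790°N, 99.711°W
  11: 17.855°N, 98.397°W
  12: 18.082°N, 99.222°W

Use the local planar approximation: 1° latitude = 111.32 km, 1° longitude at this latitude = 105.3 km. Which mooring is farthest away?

11

Distances from 19.225°N, 99.853°W:
1: √((-0.147·111.32)² + (-0.392·105.3)²) = √(267.78181 + 1703.84026) = 44.403 km
2: √((0.619·111.32)² + (-0.938·105.3)²) = √(4748.18567 + 9755.78946) = 120.432 km
3: √((-1.072·111.32)² + (-0.354·105.3)²) = √(14240.85177 + 1389.51509) = 125.021 km
4: √((-0.073·111.32)² + (-0.198·105.3)²) = √(66.03773 + 434.69748) = 22.377 km
5: √((1.041·111.32)² + (0.848·105.3)²) = √(13429.12927 + 7973.48987) = 146.296 km
6: √((-1.282·111.32)² + (0.599·105.3)²) = √(20366.78345 + 3978.41778) = 156.029 km
7: √((0.492·111.32)² + (1.133·105.3)²) = √(2999.69156 + 14233.65916) = 131.276 km
8: √((-1.005·111.32)² + (1.003·105.3)²) = √(12516.37363 + 11154.71833) = 153.854 km
9: √((-1.442·111.32)² + (0.171·105.3)²) = √(25767.77479 + 324.22684) = 161.530 km
10: √((-1.435·111.32)² + (0.142·105.3)²) = √(25518.20943 + 223.58025) = 160.442 km
11: √((-1.370·111.32)² + (1.456·105.3)²) = √(23258.81207 + 23506.04116) = 216.252 km
12: √((-1.143·111.32)² + (0.631·105.3)²) = √(16189.70205 + 4414.84500) = 143.543 km
Maximum: 11 at 216.252 km.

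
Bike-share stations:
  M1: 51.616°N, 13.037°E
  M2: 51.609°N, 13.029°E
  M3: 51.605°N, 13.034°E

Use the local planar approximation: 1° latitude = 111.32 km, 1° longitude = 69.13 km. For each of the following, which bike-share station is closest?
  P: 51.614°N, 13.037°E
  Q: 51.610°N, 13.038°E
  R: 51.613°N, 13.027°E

P→M1; Q→M3; R→M2

P at 51.614°N, 13.037°E:
  M1: √((0.002·111.32)² + (0.000·69.13)²) = √(0.04957 + 0.00000) = 0.223 km
  M2: √((-0.005·111.32)² + (-0.008·69.13)²) = √(0.30980 + 0.30585) = 0.785 km
  M3: √((-0.009·111.32)² + (-0.003·69.13)²) = √(1.00376 + 0.04301) = 1.023 km
  → nearest: M1 (0.223 km)
Q at 51.610°N, 13.038°E:
  M1: √((0.006·111.32)² + (-0.001·69.13)²) = √(0.44612 + 0.00478) = 0.671 km
  M2: √((-0.001·111.32)² + (-0.009·69.13)²) = √(0.01239 + 0.38710) = 0.632 km
  M3: √((-0.005·111.32)² + (-0.004·69.13)²) = √(0.30980 + 0.07646) = 0.622 km
  → nearest: M3 (0.622 km)
R at 51.613°N, 13.027°E:
  M1: √((0.003·111.32)² + (0.010·69.13)²) = √(0.11153 + 0.47790) = 0.768 km
  M2: √((-0.004·111.32)² + (0.002·69.13)²) = √(0.19827 + 0.01912) = 0.466 km
  M3: √((-0.008·111.32)² + (0.007·69.13)²) = √(0.79310 + 0.23417) = 1.014 km
  → nearest: M2 (0.466 km)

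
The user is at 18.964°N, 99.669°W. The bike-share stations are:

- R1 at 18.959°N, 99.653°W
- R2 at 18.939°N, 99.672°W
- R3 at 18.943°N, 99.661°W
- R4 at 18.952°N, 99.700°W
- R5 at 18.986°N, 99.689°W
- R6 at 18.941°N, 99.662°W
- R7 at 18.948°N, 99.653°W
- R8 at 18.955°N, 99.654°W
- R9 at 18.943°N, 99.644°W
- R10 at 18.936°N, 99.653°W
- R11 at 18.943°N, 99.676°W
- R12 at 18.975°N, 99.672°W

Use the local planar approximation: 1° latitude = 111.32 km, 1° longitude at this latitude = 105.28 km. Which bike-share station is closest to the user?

R12

Distances from 18.964°N, 99.669°W:
R1: √((-0.005·111.32)² + (0.016·105.28)²) = √(0.30980 + 2.83747) = 1.774 km
R2: √((-0.025·111.32)² + (-0.003·105.28)²) = √(7.74509 + 0.09975) = 2.801 km
R3: √((-0.021·111.32)² + (0.008·105.28)²) = √(5.46493 + 0.70937) = 2.485 km
R4: √((-0.012·111.32)² + (-0.031·105.28)²) = √(1.78447 + 10.65161) = 3.526 km
R5: √((0.022·111.32)² + (-0.020·105.28)²) = √(5.99780 + 4.43355) = 3.230 km
R6: √((-0.023·111.32)² + (0.007·105.28)²) = √(6.55544 + 0.54311) = 2.664 km
R7: √((-0.016·111.32)² + (0.016·105.28)²) = √(3.17239 + 2.83747) = 2.452 km
R8: √((-0.009·111.32)² + (0.015·105.28)²) = √(1.00376 + 2.49387) = 1.870 km
R9: √((-0.021·111.32)² + (0.025·105.28)²) = √(5.46493 + 6.92742) = 3.520 km
R10: √((-0.028·111.32)² + (0.016·105.28)²) = √(9.71544 + 2.83747) = 3.543 km
R11: √((-0.021·111.32)² + (-0.007·105.28)²) = √(5.46493 + 0.54311) = 2.451 km
R12: √((0.011·111.32)² + (-0.003·105.28)²) = √(1.49945 + 0.09975) = 1.265 km
Minimum: R12 at 1.265 km.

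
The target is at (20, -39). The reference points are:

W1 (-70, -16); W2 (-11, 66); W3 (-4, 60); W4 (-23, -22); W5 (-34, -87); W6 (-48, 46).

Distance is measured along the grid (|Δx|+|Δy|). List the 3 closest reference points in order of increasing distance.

Distances from (20, -39):
W1: 113
W2: 136
W3: 123
W4: 60
W5: 102
W6: 153
Sorted: W4 (60) < W5 (102) < W1 (113) < W3 (123) < W2 (136) < …

W4, W5, W1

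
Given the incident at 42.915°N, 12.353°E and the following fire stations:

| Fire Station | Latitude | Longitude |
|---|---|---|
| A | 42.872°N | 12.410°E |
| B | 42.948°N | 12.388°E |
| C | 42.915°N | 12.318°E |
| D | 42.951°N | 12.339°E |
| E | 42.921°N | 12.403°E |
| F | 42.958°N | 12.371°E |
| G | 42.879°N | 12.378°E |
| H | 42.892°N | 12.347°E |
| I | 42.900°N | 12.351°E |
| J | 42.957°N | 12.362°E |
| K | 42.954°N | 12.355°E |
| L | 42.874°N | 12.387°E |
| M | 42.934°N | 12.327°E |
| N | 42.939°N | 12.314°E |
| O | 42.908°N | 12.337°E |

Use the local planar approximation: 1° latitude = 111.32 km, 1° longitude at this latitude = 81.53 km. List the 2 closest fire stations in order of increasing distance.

Distances from 42.915°N, 12.353°E:
A: √((-0.043·111.32)² + (0.057·81.53)²) = √(22.91307 + 21.59656) = 6.672 km
B: √((0.033·111.32)² + (0.035·81.53)²) = √(13.49504 + 8.14275) = 4.652 km
C: √((0.000·111.32)² + (-0.035·81.53)²) = √(0.00000 + 8.14275) = 2.854 km
D: √((0.036·111.32)² + (-0.014·81.53)²) = √(16.06022 + 1.30284) = 4.167 km
E: √((0.006·111.32)² + (0.050·81.53)²) = √(0.44612 + 16.61785) = 4.131 km
F: √((0.043·111.32)² + (0.018·81.53)²) = √(22.91307 + 2.15367) = 5.007 km
G: √((-0.036·111.32)² + (0.025·81.53)²) = √(16.06022 + 4.15446) = 4.496 km
H: √((-0.023·111.32)² + (-0.006·81.53)²) = √(6.55544 + 0.23930) = 2.607 km
I: √((-0.015·111.32)² + (-0.002·81.53)²) = √(2.78823 + 0.02659) = 1.678 km
J: √((0.042·111.32)² + (0.009·81.53)²) = √(21.85974 + 0.53842) = 4.733 km
K: √((0.039·111.32)² + (0.002·81.53)²) = √(18.84845 + 0.02659) = 4.345 km
L: √((-0.041·111.32)² + (0.034·81.53)²) = √(20.83119 + 7.68409) = 5.340 km
M: √((0.019·111.32)² + (-0.026·81.53)²) = √(4.47356 + 4.49347) = 2.995 km
N: √((0.024·111.32)² + (-0.039·81.53)²) = √(7.13787 + 10.11030) = 4.153 km
O: √((-0.007·111.32)² + (-0.016·81.53)²) = √(0.60721 + 1.70167) = 1.520 km
Sorted: O (1.520 km) < I (1.678 km) < H (2.607 km) < C (2.854 km) < …

O, I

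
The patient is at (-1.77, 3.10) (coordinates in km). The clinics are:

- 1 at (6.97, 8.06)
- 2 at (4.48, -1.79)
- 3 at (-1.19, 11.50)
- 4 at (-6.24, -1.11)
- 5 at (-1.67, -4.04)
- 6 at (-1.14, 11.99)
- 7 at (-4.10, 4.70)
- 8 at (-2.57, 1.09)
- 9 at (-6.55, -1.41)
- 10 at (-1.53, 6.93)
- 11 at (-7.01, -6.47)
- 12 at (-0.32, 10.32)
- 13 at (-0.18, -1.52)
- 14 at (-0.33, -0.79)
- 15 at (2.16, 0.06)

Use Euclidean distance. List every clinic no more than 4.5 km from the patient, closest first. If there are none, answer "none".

8, 7, 10, 14

Distances from (-1.77, 3.10):
1: √((8.74)² + (4.96)²) = √(76.3876 + 24.6016) = 10.05 km
2: √((6.25)² + (-4.89)²) = √(39.0625 + 23.9121) = 7.94 km
3: √((0.58)² + (8.40)²) = √(0.3364 + 70.5600) = 8.42 km
4: √((-4.47)² + (-4.21)²) = √(19.9809 + 17.7241) = 6.14 km
5: √((0.10)² + (-7.14)²) = √(0.0100 + 50.9796) = 7.14 km
6: √((0.63)² + (8.89)²) = √(0.3969 + 79.0321) = 8.91 km
7: √((-2.33)² + (1.60)²) = √(5.4289 + 2.5600) = 2.83 km
8: √((-0.80)² + (-2.01)²) = √(0.6400 + 4.0401) = 2.16 km
9: √((-4.78)² + (-4.51)²) = √(22.8484 + 20.3401) = 6.57 km
10: √((0.24)² + (3.83)²) = √(0.0576 + 14.6689) = 3.84 km
11: √((-5.24)² + (-9.57)²) = √(27.4576 + 91.5849) = 10.91 km
12: √((1.45)² + (7.22)²) = √(2.1025 + 52.1284) = 7.36 km
13: √((1.59)² + (-4.62)²) = √(2.5281 + 21.3444) = 4.89 km
14: √((1.44)² + (-3.89)²) = √(2.0736 + 15.1321) = 4.15 km
15: √((3.93)² + (-3.04)²) = √(15.4449 + 9.2416) = 4.97 km
Threshold 4.5 km: 8 (2.16 km), 7 (2.83 km), 10 (3.84 km), 14 (4.15 km) are within range.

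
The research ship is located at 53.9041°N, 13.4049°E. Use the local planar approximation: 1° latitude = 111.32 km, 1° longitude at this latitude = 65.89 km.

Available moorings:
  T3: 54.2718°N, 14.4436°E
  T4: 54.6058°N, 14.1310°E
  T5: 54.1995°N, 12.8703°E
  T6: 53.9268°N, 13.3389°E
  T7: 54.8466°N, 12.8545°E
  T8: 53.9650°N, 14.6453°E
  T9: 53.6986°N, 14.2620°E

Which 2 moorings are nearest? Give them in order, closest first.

T6, T5

Distances from 53.9041°N, 13.4049°E:
T3: 79.7464 km
T4: 91.6002 km
T5: 48.1886 km
T6: 5.0296 km
T7: 111.0100 km
T8: 82.0106 km
T9: 60.9317 km
Sorted: T6 (5.0296 km) < T5 (48.1886 km) < T9 (60.9317 km) < T3 (79.7464 km) < …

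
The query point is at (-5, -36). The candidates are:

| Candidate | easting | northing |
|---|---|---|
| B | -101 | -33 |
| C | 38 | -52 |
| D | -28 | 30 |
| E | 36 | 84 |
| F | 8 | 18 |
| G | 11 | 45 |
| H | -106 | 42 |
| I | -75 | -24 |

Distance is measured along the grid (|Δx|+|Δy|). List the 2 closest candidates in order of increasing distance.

C, F

Distances from (-5, -36):
B: |-96| + |3| = 96 + 3 = 99
C: |43| + |-16| = 43 + 16 = 59
D: |-23| + |66| = 23 + 66 = 89
E: |41| + |120| = 41 + 120 = 161
F: |13| + |54| = 13 + 54 = 67
G: |16| + |81| = 16 + 81 = 97
H: |-101| + |78| = 101 + 78 = 179
I: |-70| + |12| = 70 + 12 = 82
Sorted: C (59) < F (67) < I (82) < D (89) < …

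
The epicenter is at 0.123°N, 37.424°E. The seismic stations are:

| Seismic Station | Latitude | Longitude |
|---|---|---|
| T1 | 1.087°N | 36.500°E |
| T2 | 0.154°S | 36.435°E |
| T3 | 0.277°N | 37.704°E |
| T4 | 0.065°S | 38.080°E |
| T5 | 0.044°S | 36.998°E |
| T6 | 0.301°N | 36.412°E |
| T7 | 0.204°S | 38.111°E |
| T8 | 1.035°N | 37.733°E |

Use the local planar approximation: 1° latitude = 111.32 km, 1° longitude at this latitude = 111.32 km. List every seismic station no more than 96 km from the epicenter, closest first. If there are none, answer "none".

Distances from 0.123°N, 37.424°E:
T1: √((0.964·111.32)² + (-0.924·111.32)²) = √(11515.96836 + 10580.11377) = 148.648 km
T2: √((-0.277·111.32)² + (-0.989·111.32)²) = √(950.83669 + 12121.01472) = 114.332 km
T3: √((0.154·111.32)² + (0.280·111.32)²) = √(293.89205 + 971.54396) = 35.573 km
T4: √((-0.188·111.32)² + (0.656·111.32)²) = √(437.98788 + 5332.78499) = 75.966 km
T5: √((-0.167·111.32)² + (-0.426·111.32)²) = √(345.60446 + 2248.87643) = 50.936 km
T6: √((0.178·111.32)² + (-1.012·111.32)²) = √(392.63264 + 12691.33829) = 114.385 km
T7: √((-0.327·111.32)² + (0.687·111.32)²) = √(1325.07939 + 5848.70706) = 84.698 km
T8: √((0.912·111.32)² + (0.309·111.32)²) = √(10307.09009 + 1183.21415) = 107.193 km
Threshold 96 km: T3 (35.573 km), T5 (50.936 km), T4 (75.966 km), T7 (84.698 km) are within range.

T3, T5, T4, T7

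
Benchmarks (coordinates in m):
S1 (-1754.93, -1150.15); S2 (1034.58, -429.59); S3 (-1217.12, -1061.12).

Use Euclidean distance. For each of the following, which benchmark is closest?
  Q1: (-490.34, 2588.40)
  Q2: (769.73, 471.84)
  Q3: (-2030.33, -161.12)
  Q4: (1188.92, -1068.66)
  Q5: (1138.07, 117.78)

Q1→S2; Q2→S2; Q3→S1; Q4→S2; Q5→S2

Q1 at (-490.34, 2588.40):
  S1: √((-1264.59)² + (-3738.55)²) = √(1599187.8681 + 13976756.1025) = 3946.64 m
  S2: √((1524.92)² + (-3017.99)²) = √(2325381.0064 + 9108263.6401) = 3381.37 m
  S3: √((-726.78)² + (-3649.52)²) = √(528209.1684 + 13318996.2304) = 3721.18 m
  → nearest: S2 (3381.37 m)
Q2 at (769.73, 471.84):
  S1: √((-2524.66)² + (-1621.99)²) = √(6373908.1156 + 2630851.5601) = 3000.79 m
  S2: √((264.85)² + (-901.43)²) = √(70145.5225 + 812576.0449) = 939.53 m
  S3: √((-1986.85)² + (-1532.96)²) = √(3947572.9225 + 2349966.3616) = 2509.49 m
  → nearest: S2 (939.53 m)
Q3 at (-2030.33, -161.12):
  S1: √((275.40)² + (-989.03)²) = √(75845.1600 + 978180.3409) = 1026.66 m
  S2: √((3064.91)² + (-268.47)²) = √(9393673.3081 + 72076.1409) = 3076.65 m
  S3: √((813.21)² + (-900.00)²) = √(661310.5041 + 810000.0000) = 1212.98 m
  → nearest: S1 (1026.66 m)
Q4 at (1188.92, -1068.66):
  S1: √((-2943.85)² + (-81.49)²) = √(8666252.8225 + 6640.6201) = 2944.98 m
  S2: √((-154.34)² + (639.07)²) = √(23820.8356 + 408410.4649) = 657.44 m
  S3: √((-2406.04)² + (7.54)²) = √(5789028.4816 + 56.8516) = 2406.05 m
  → nearest: S2 (657.44 m)
Q5 at (1138.07, 117.78):
  S1: √((-2893.00)² + (-1267.93)²) = √(8369449.0000 + 1607646.4849) = 3158.65 m
  S2: √((-103.49)² + (-547.37)²) = √(10710.1801 + 299613.9169) = 557.07 m
  S3: √((-2355.19)² + (-1178.90)²) = √(5546919.9361 + 1389805.2100) = 2633.77 m
  → nearest: S2 (557.07 m)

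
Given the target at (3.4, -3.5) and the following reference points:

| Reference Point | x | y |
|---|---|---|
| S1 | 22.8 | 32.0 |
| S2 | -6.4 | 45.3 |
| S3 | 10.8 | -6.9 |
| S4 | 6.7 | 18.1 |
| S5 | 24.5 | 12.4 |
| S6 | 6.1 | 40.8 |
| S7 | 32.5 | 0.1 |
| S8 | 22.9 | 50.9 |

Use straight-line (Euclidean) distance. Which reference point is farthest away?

Distances from (3.4, -3.5):
S1: √((19.4)² + (35.5)²) = √(376.360 + 1260.250) = 40.5
S2: √((-9.8)² + (48.8)²) = √(96.040 + 2381.440) = 49.8
S3: √((7.4)² + (-3.4)²) = √(54.760 + 11.560) = 8.1
S4: √((3.3)² + (21.6)²) = √(10.890 + 466.560) = 21.9
S5: √((21.1)² + (15.9)²) = √(445.210 + 252.810) = 26.4
S6: √((2.7)² + (44.3)²) = √(7.290 + 1962.490) = 44.4
S7: √((29.1)² + (3.6)²) = √(846.810 + 12.960) = 29.3
S8: √((19.5)² + (54.4)²) = √(380.250 + 2959.360) = 57.8
Maximum: S8 at 57.8.

S8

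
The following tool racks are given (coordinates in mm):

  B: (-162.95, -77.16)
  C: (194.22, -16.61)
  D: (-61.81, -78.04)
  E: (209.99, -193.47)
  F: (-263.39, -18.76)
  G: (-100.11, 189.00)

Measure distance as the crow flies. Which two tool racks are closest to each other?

B and D

Pairwise distances:
B–D: 101.14 mm
B–F: 116.18 mm
C–E: 177.56 mm
D–F: 210.12 mm
C–D: 263.30 mm
F–G: 264.24 mm
D–G: 269.77 mm
B–G: 273.48 mm
D–E: 295.30 mm
C–G: 359.03 mm
B–C: 362.27 mm
B–E: 390.66 mm
C–F: 457.62 mm
E–G: 492.39 mm
E–F: 504.59 mm
Closest pair: B–D at 101.14 mm.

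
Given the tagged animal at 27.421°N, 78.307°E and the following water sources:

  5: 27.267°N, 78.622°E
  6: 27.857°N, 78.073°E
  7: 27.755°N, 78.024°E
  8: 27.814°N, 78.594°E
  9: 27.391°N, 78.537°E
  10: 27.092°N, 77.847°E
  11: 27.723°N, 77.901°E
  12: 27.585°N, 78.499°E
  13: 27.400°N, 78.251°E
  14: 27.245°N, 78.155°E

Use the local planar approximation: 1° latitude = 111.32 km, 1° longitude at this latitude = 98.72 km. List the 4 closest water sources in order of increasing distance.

Distances from 27.421°N, 78.307°E:
5: 35.509 km
6: 53.752 km
7: 46.507 km
8: 52.122 km
9: 22.950 km
10: 58.340 km
11: 52.313 km
12: 26.317 km
13: 6.002 km
14: 24.678 km
Sorted: 13 (6.002 km) < 9 (22.950 km) < 14 (24.678 km) < 12 (26.317 km) < 5 (35.509 km) < 7 (46.507 km) < …

13, 9, 14, 12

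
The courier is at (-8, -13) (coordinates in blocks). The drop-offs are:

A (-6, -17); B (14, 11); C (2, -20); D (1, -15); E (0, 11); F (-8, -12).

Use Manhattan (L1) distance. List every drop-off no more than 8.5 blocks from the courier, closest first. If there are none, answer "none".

F, A

Distances from (-8, -13):
A: |2| + |-4| = 2 + 4 = 6 blocks
B: |22| + |24| = 22 + 24 = 46 blocks
C: |10| + |-7| = 10 + 7 = 17 blocks
D: |9| + |-2| = 9 + 2 = 11 blocks
E: |8| + |24| = 8 + 24 = 32 blocks
F: |0| + |1| = 0 + 1 = 1 blocks
Threshold 8.5 blocks: F (1 blocks), A (6 blocks) are within range.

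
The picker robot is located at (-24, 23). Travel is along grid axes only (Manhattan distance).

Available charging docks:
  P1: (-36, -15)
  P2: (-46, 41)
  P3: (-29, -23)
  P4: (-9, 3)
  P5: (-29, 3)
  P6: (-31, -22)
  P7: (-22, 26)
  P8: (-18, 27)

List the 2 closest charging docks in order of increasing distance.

Distances from (-24, 23):
P1: |-12| + |-38| = 12 + 38 = 50
P2: |-22| + |18| = 22 + 18 = 40
P3: |-5| + |-46| = 5 + 46 = 51
P4: |15| + |-20| = 15 + 20 = 35
P5: |-5| + |-20| = 5 + 20 = 25
P6: |-7| + |-45| = 7 + 45 = 52
P7: |2| + |3| = 2 + 3 = 5
P8: |6| + |4| = 6 + 4 = 10
Sorted: P7 (5) < P8 (10) < P5 (25) < P4 (35) < …

P7, P8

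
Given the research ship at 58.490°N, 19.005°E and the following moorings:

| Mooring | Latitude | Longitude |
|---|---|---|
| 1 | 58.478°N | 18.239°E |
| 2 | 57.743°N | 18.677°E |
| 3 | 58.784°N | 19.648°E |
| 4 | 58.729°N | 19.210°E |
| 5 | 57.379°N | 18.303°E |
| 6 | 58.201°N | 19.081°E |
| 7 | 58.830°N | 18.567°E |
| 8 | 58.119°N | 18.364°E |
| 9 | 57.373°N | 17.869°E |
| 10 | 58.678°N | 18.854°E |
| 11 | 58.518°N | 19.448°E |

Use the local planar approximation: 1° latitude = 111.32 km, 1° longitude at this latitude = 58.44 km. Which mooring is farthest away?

Distances from 58.490°N, 19.005°E:
1: √((-0.012·111.32)² + (-0.766·58.44)²) = √(1.78447 + 2003.90881) = 44.785 km
2: √((-0.747·111.32)² + (-0.328·58.44)²) = √(6914.92699 + 367.42449) = 85.337 km
3: √((0.294·111.32)² + (0.643·58.44)²) = √(1071.12722 + 1412.02492) = 49.831 km
4: √((0.239·111.32)² + (0.205·58.44)²) = √(707.85157 + 143.52519) = 29.178 km
5: √((-1.111·111.32)² + (-0.702·58.44)²) = √(15295.88160 + 1683.04078) = 130.303 km
6: √((-0.289·111.32)² + (0.076·58.44)²) = √(1035.00413 + 19.72639) = 32.477 km
7: √((0.340·111.32)² + (-0.438·58.44)²) = √(1432.53166 + 655.19207) = 45.692 km
8: √((-0.371·111.32)² + (-0.641·58.44)²) = √(1705.66687 + 1403.25460) = 55.758 km
9: √((-1.117·111.32)² + (-1.136·58.44)²) = √(15461.53976 + 4407.34530) = 140.957 km
10: √((0.188·111.32)² + (-0.151·58.44)²) = √(437.98788 + 77.87074) = 22.713 km
11: √((0.028·111.32)² + (0.443·58.44)²) = √(9.71544 + 670.23618) = 26.076 km
Maximum: 9 at 140.957 km.

9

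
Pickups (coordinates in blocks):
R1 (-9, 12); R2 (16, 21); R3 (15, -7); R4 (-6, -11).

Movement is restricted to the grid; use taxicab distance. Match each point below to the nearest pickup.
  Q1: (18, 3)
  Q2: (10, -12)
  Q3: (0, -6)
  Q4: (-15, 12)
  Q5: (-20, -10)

Q1 at (18, 3):
  R1: 36 blocks
  R2: 20 blocks
  R3: 13 blocks
  R4: 38 blocks
  → nearest: R3 (13 blocks)
Q2 at (10, -12):
  R1: 43 blocks
  R2: 39 blocks
  R3: 10 blocks
  R4: 17 blocks
  → nearest: R3 (10 blocks)
Q3 at (0, -6):
  R1: 27 blocks
  R2: 43 blocks
  R3: 16 blocks
  R4: 11 blocks
  → nearest: R4 (11 blocks)
Q4 at (-15, 12):
  R1: 6 blocks
  R2: 40 blocks
  R3: 49 blocks
  R4: 32 blocks
  → nearest: R1 (6 blocks)
Q5 at (-20, -10):
  R1: 33 blocks
  R2: 67 blocks
  R3: 38 blocks
  R4: 15 blocks
  → nearest: R4 (15 blocks)

Q1→R3; Q2→R3; Q3→R4; Q4→R1; Q5→R4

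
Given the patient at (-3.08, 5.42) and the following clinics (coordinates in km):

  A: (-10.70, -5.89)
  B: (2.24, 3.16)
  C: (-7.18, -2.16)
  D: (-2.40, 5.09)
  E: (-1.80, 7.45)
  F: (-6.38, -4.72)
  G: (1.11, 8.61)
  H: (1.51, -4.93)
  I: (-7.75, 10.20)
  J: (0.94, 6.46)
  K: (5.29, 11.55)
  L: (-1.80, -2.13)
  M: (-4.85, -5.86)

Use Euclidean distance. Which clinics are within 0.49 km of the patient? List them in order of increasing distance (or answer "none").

none

Distances from (-3.08, 5.42):
A: 13.64 km
B: 5.78 km
C: 8.62 km
D: 0.76 km
E: 2.40 km
F: 10.66 km
G: 5.27 km
H: 11.32 km
I: 6.68 km
J: 4.15 km
K: 10.37 km
L: 7.66 km
M: 11.42 km
Threshold 0.49 km: none within range.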